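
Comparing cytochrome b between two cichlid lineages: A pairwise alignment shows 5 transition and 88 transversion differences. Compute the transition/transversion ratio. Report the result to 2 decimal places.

0.06

R = 5/88 = 0.056818… ≈ 0.06 (to 2 d.p.).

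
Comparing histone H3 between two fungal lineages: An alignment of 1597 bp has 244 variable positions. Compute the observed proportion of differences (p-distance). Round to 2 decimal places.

p = 244/1597 = 0.152786… ≈ 0.15 (to 2 d.p.).

0.15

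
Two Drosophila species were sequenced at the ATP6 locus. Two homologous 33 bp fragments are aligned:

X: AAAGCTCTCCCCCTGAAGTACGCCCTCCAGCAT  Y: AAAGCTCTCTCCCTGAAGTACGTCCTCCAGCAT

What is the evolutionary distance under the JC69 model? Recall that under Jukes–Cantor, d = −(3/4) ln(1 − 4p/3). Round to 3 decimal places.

0.063

The sequences differ at 2 of 33 sites (10, 23), so p = 2/33 ≈ 0.060606.
d = −(3/4) ln(1 − 4p/3) = −0.75 ln(1 − 0.080808) = −0.75 ln(0.919192)
  = −0.75 × (-0.084260) = 0.063195 substitutions/site.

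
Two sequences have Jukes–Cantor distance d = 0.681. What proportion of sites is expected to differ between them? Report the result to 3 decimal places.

p = (3/4)(1 − e^(−4d/3)) = 0.75 × (1 − e^(-0.908)) = 0.75 × (1 − 0.403330) = 0.447503.

0.448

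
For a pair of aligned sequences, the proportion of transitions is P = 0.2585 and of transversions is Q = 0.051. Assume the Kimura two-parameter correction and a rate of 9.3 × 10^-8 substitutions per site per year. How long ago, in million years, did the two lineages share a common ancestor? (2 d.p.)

2.40

Under the Kimura two-parameter model, d = −½ ln(1 − 2P − Q) − ¼ ln(1 − 2Q).
1 − 2P − Q = 0.432, giving −½ ln(0.432) = 0.419665.
1 − 2Q = 0.898, giving −¼ ln(0.898) = 0.026896.
d = 0.419665 + 0.026896 = 0.446561.
Under a molecular clock d = 2μt, so t = d/(2μ) = 0.446561 / (2 × 9.3 × 10^-8) = 2.40 million years.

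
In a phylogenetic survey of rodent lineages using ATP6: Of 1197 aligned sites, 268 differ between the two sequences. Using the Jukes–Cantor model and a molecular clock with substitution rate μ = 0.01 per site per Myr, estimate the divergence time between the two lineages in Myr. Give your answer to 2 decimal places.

13.30

p = 268/1197 ≈ 0.223893.
d = −(3/4) ln(1 − 4p/3) = −0.75 ln(1 − 0.298524) = −0.75 ln(0.701476)
  = −0.75 × (-0.354569) = 0.265927 substitutions/site.
Under a molecular clock d = 2μt, so t = d/(2μ) = 0.265927 / (2 × 0.01) = 13.30 Myr.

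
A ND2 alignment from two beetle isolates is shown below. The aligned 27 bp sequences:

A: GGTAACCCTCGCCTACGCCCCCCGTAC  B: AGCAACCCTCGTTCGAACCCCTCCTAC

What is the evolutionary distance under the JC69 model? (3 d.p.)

The sequences differ at 10 of 27 sites (1, 3, 12, 13, 14, 15, 16, 17, 22, 24), so p = 10/27 ≈ 0.37037.
d = −(3/4) ln(1 − 4p/3) = −0.75 ln(1 − 0.493827) = −0.75 ln(0.506173)
  = −0.75 × (-0.680877) = 0.510658 substitutions/site.

0.511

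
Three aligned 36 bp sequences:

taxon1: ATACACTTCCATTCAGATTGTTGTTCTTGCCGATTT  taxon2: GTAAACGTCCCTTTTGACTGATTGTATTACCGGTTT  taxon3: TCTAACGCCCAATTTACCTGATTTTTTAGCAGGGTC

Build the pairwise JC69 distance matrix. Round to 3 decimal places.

taxon1–taxon2: 13/36 sites differ → p ≈ 0.361111, d = −0.75 ln(1 − 0.481481) = 0.492584 ≈ 0.493.
taxon1–taxon3: 20/36 sites differ → p ≈ 0.555556, d = −0.75 ln(1 − 0.740741) = 1.012446 ≈ 1.012.
taxon2–taxon3: 15/36 sites differ → p ≈ 0.416667, d = −0.75 ln(1 − 0.555556) = 0.608198 ≈ 0.608.

d(taxon1,taxon2) = 0.493, d(taxon1,taxon3) = 1.012, d(taxon2,taxon3) = 0.608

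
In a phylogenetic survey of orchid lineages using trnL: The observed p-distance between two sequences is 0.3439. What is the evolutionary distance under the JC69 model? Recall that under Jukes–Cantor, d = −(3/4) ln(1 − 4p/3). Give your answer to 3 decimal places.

d = −(3/4) ln(1 − 4p/3) = −0.75 ln(1 − 0.458533) = −0.75 ln(0.541467)
  = −0.75 × (-0.613473) = 0.460105 substitutions/site.

0.460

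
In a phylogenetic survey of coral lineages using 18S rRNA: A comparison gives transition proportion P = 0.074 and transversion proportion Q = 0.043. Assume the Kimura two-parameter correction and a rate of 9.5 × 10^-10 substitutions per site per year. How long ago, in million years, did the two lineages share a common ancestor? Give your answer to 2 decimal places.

67.61

Under the Kimura two-parameter model, d = −½ ln(1 − 2P − Q) − ¼ ln(1 − 2Q).
1 − 2P − Q = 0.809, giving −½ ln(0.809) = 0.105978.
1 − 2Q = 0.914, giving −¼ ln(0.914) = 0.022481.
d = 0.105978 + 0.022481 = 0.128459.
Under a molecular clock d = 2μt, so t = d/(2μ) = 0.128459 / (2 × 9.5 × 10^-10) = 67.61 million years.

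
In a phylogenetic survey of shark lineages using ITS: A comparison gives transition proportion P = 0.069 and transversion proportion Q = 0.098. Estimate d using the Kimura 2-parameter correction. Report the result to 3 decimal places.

Under the Kimura two-parameter model, d = −½ ln(1 − 2P − Q) − ¼ ln(1 − 2Q).
1 − 2P − Q = 0.764, giving −½ ln(0.764) = 0.134594.
1 − 2Q = 0.804, giving −¼ ln(0.804) = 0.054539.
d = 0.134594 + 0.054539 = 0.189133.

0.189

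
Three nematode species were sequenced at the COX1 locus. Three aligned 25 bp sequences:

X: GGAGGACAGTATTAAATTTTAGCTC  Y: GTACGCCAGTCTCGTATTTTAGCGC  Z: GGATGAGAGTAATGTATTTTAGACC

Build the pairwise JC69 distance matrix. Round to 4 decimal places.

X–Y: 8/25 sites differ → p = 0.32, d = −0.75 ln(1 − 0.426667) = 0.417216 ≈ 0.4172.
X–Z: 7/25 sites differ → p = 0.28, d = −0.75 ln(1 − 0.373333) = 0.350505 ≈ 0.3505.
Y–Z: 9/25 sites differ → p = 0.36, d = −0.75 ln(1 − 0.48) = 0.490445 ≈ 0.4904.

d(X,Y) = 0.4172, d(X,Z) = 0.3505, d(Y,Z) = 0.4904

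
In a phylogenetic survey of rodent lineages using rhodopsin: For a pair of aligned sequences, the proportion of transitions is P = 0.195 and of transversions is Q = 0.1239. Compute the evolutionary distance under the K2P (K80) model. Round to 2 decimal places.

0.43

Under the Kimura two-parameter model, d = −½ ln(1 − 2P − Q) − ¼ ln(1 − 2Q).
1 − 2P − Q = 0.4861, giving −½ ln(0.4861) = 0.360670.
1 − 2Q = 0.7522, giving −¼ ln(0.7522) = 0.071188.
d = 0.360670 + 0.071188 = 0.431858.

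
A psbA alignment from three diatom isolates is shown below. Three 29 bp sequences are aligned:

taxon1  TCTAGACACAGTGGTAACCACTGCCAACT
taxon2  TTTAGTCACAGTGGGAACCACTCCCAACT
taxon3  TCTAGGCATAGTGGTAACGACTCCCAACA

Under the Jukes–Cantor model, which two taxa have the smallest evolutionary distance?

taxon1–taxon2: 4/29 differ, p = 0.138, d = 0.152.
taxon1–taxon3: 5/29 differ, p = 0.172, d = 0.196.
taxon2–taxon3: 6/29 differ, p = 0.207, d = 0.242.
The smallest distance is between taxon1 and taxon2.

taxon1 and taxon2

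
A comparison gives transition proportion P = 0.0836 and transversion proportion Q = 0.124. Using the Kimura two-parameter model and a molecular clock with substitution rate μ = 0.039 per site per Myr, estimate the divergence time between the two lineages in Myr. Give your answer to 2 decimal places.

Under the Kimura two-parameter model, d = −½ ln(1 − 2P − Q) − ¼ ln(1 − 2Q).
1 − 2P − Q = 0.7088, giving −½ ln(0.7088) = 0.172091.
1 − 2Q = 0.752, giving −¼ ln(0.752) = 0.071255.
d = 0.172091 + 0.071255 = 0.243346.
Under a molecular clock d = 2μt, so t = d/(2μ) = 0.243346 / (2 × 0.039) = 3.12 Myr.

3.12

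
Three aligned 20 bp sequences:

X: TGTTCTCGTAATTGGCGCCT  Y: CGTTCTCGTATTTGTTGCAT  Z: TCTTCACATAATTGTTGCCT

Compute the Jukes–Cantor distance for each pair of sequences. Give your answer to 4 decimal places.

X–Y: 5/20 sites differ → p = 0.25, d = −0.75 ln(1 − 0.333333) = 0.304098 ≈ 0.3041.
X–Z: 5/20 sites differ → p = 0.25, d = −0.75 ln(1 − 0.333333) = 0.304098 ≈ 0.3041.
Y–Z: 6/20 sites differ → p = 0.3, d = −0.75 ln(1 − 0.4) = 0.383119 ≈ 0.3831.

d(X,Y) = 0.3041, d(X,Z) = 0.3041, d(Y,Z) = 0.3831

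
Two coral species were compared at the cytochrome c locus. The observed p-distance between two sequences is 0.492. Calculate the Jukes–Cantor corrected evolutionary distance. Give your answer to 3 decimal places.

d = −(3/4) ln(1 − 4p/3) = −0.75 ln(1 − 0.656) = −0.75 ln(0.344)
  = −0.75 × (-1.067114) = 0.800336 substitutions/site.

0.800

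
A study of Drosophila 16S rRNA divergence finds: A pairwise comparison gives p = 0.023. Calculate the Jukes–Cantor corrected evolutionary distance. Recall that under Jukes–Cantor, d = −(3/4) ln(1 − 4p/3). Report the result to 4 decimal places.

d = −(3/4) ln(1 − 4p/3) = −0.75 ln(1 − 0.030667) = −0.75 ln(0.969333)
  = −0.75 × (-0.031147) = 0.023360 substitutions/site.

0.0234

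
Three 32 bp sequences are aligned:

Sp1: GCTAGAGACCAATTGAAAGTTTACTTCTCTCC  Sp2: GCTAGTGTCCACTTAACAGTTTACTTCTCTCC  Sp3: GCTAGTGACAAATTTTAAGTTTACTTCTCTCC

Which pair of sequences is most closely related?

Sp1 and Sp3

Sp1–Sp2: 5/32 differ, p = 0.156, d = 0.175.
Sp1–Sp3: 4/32 differ, p = 0.125, d = 0.137.
Sp2–Sp3: 6/32 differ, p = 0.188, d = 0.216.
The smallest distance is between Sp1 and Sp3.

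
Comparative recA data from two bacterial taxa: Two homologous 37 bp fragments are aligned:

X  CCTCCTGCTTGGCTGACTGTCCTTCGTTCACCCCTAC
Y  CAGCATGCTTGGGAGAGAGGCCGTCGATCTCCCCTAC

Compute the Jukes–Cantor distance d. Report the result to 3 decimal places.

0.379

The sequences differ at 11 of 37 sites, so p = 11/37 ≈ 0.297297.
d = −(3/4) ln(1 − 4p/3) = −0.75 ln(1 − 0.396396) = −0.75 ln(0.603604)
  = −0.75 × (-0.504837) = 0.378628 substitutions/site.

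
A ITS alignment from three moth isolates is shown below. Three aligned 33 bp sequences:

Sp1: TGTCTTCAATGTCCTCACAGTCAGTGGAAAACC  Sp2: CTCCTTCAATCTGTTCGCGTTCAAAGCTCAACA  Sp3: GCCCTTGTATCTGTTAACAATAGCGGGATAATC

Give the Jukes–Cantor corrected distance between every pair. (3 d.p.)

d(Sp1,Sp2) = 0.699, d(Sp1,Sp3) = 0.780, d(Sp2,Sp3) = 0.871

Sp1–Sp2: 15/33 sites differ → p ≈ 0.454545, d = −0.75 ln(1 − 0.60606) = 0.698667 ≈ 0.699.
Sp1–Sp3: 16/33 sites differ → p ≈ 0.484848, d = −0.75 ln(1 − 0.646464) = 0.779827 ≈ 0.780.
Sp2–Sp3: 17/33 sites differ → p ≈ 0.515152, d = −0.75 ln(1 − 0.686869) = 0.870850 ≈ 0.871.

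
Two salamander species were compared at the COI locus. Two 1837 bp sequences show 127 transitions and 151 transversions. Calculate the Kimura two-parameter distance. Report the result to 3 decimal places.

P = 127/1837 ≈ 0.069134 and Q = 151/1837 ≈ 0.082199.
Under the Kimura two-parameter model, d = −½ ln(1 − 2P − Q) − ¼ ln(1 − 2Q).
1 − 2P − Q = 0.779533, giving −½ ln(0.779533) = 0.124530.
1 − 2Q = 0.835602, giving −¼ ln(0.835602) = 0.044901.
d = 0.124530 + 0.044901 = 0.169431.

0.169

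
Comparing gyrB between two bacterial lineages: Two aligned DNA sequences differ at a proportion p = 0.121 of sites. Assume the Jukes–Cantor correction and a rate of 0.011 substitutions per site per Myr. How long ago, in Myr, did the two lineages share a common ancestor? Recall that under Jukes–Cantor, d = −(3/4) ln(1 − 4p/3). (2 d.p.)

6.00

d = −(3/4) ln(1 − 4p/3) = −0.75 ln(1 − 0.161333) = −0.75 ln(0.838667)
  = −0.75 × (-0.175942) = 0.131957 substitutions/site.
Under a molecular clock d = 2μt, so t = d/(2μ) = 0.131957 / (2 × 0.011) = 6.00 Myr.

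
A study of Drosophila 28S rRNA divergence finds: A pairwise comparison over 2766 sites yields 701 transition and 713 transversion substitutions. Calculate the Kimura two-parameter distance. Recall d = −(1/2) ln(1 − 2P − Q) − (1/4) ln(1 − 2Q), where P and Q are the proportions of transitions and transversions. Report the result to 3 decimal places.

P = 701/2766 ≈ 0.253435 and Q = 713/2766 ≈ 0.257773.
Under the Kimura two-parameter model, d = −½ ln(1 − 2P − Q) − ¼ ln(1 − 2Q).
1 − 2P − Q = 0.235357, giving −½ ln(0.235357) = 0.723326.
1 − 2Q = 0.484454, giving −¼ ln(0.484454) = 0.181183.
d = 0.723326 + 0.181183 = 0.904509.

0.905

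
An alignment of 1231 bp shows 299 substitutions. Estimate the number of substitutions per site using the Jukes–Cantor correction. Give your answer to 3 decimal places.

0.294

p = 299/1231 ≈ 0.242892.
d = −(3/4) ln(1 − 4p/3) = −0.75 ln(1 − 0.323856) = −0.75 ln(0.676144)
  = −0.75 × (-0.391349) = 0.293512 substitutions/site.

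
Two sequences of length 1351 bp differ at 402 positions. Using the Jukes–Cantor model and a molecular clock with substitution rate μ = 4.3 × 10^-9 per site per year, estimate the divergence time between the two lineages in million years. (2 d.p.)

44.08

p = 402/1351 ≈ 0.297557.
d = −(3/4) ln(1 − 4p/3) = −0.75 ln(1 − 0.396743) = −0.75 ln(0.603257)
  = −0.75 × (-0.505412) = 0.379059 substitutions/site.
Under a molecular clock d = 2μt, so t = d/(2μ) = 0.379059 / (2 × 4.3 × 10^-9) = 44.08 million years.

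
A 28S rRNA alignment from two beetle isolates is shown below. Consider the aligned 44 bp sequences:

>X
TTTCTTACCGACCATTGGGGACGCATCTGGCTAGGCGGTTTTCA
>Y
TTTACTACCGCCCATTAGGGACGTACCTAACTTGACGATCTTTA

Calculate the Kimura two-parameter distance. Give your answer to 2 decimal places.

Of 44 sites, 10 differences are transitions and 3 are transversions, so P = 10/44 ≈ 0.227273 and Q = 3/44 ≈ 0.068182.
Under the Kimura two-parameter model, d = −½ ln(1 − 2P − Q) − ¼ ln(1 − 2Q).
1 − 2P − Q = 0.477272, giving −½ ln(0.477272) = 0.369834.
1 − 2Q = 0.863636, giving −¼ ln(0.863636) = 0.036651.
d = 0.369834 + 0.036651 = 0.406485.

0.41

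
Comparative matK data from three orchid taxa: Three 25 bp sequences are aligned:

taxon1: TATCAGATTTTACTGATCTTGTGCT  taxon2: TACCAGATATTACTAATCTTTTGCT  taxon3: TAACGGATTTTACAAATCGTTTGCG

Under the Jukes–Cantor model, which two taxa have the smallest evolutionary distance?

taxon1 and taxon2

taxon1–taxon2: 4/25 differ, p = 0.160, d = 0.180.
taxon1–taxon3: 7/25 differ, p = 0.280, d = 0.351.
taxon2–taxon3: 6/25 differ, p = 0.240, d = 0.289.
The smallest distance is between taxon1 and taxon2.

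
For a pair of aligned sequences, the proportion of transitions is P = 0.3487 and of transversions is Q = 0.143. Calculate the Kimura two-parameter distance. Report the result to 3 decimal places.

Under the Kimura two-parameter model, d = −½ ln(1 − 2P − Q) − ¼ ln(1 − 2Q).
1 − 2P − Q = 0.1596, giving −½ ln(0.1596) = 0.917542.
1 − 2Q = 0.714, giving −¼ ln(0.714) = 0.084218.
d = 0.917542 + 0.084218 = 1.001760.

1.002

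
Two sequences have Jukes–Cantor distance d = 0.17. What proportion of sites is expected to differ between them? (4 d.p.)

p = (3/4)(1 − e^(−4d/3)) = 0.75 × (1 − e^(-0.226667)) = 0.75 × (1 − 0.797186) = 0.152111.

0.1521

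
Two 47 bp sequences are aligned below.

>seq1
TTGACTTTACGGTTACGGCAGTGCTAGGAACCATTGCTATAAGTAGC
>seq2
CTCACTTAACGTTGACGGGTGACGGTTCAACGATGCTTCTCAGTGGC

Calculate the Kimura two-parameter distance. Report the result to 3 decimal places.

0.720

Of 47 sites, 3 differences are transitions and 18 are transversions, so P = 3/47 ≈ 0.06383 and Q = 18/47 ≈ 0.382979.
Under the Kimura two-parameter model, d = −½ ln(1 − 2P − Q) − ¼ ln(1 − 2Q).
1 − 2P − Q = 0.489361, giving −½ ln(0.489361) = 0.357327.
1 − 2Q = 0.234042, giving −¼ ln(0.234042) = 0.363064.
d = 0.357327 + 0.363064 = 0.720391.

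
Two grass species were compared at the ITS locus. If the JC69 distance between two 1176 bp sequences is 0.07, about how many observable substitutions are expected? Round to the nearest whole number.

Invert JC69: p = (3/4)(1 − e^(−4d/3)) = 0.75 × (1 − e^(-0.093333)) = 0.75 × (1 − 0.910890) = 0.066833.
Expected differing sites = pL ≈ 0.066833 × 1176 = 78.595608 ≈ 79.

79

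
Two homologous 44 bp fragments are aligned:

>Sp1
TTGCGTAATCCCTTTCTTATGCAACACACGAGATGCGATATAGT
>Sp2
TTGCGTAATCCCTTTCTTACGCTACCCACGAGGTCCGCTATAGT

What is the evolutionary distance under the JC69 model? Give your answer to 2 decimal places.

The sequences differ at 6 of 44 sites (20, 23, 26, 33, 35, 38), so p = 6/44 ≈ 0.136364.
d = −(3/4) ln(1 − 4p/3) = −0.75 ln(1 − 0.181819) = −0.75 ln(0.818181)
  = −0.75 × (-0.200672) = 0.150504 substitutions/site.

0.15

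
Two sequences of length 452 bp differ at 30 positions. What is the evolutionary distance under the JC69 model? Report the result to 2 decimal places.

p = 30/452 ≈ 0.066372.
d = −(3/4) ln(1 − 4p/3) = −0.75 ln(1 − 0.088496) = −0.75 ln(0.911504)
  = −0.75 × (-0.092659) = 0.069494 substitutions/site.

0.07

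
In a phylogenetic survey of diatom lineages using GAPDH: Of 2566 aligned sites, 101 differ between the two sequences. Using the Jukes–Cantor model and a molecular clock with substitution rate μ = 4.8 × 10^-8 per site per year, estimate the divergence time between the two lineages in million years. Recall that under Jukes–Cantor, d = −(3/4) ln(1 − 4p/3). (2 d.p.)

p = 101/2566 ≈ 0.039361.
d = −(3/4) ln(1 − 4p/3) = −0.75 ln(1 − 0.052481) = −0.75 ln(0.947519)
  = −0.75 × (-0.053908) = 0.040431 substitutions/site.
Under a molecular clock d = 2μt, so t = d/(2μ) = 0.040431 / (2 × 4.8 × 10^-8) = 0.42 million years.

0.42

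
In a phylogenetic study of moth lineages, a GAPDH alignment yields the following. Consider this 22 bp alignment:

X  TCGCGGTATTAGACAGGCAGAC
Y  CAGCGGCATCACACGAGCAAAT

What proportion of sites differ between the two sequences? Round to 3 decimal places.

The sequences differ at 9 of 22 positions (sites 1, 2, 7, 10, 12, 15, 16, 20, 22).
p = 9/22 = 0.409090… ≈ 0.409 (to 3 d.p.).

0.409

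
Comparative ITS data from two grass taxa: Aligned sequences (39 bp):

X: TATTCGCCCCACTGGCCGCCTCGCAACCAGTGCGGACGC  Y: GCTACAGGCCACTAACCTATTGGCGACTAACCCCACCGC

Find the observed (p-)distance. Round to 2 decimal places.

The sequences differ at 20 of 39 positions.
p = 20/39 = 0.512820… ≈ 0.51 (to 2 d.p.).

0.51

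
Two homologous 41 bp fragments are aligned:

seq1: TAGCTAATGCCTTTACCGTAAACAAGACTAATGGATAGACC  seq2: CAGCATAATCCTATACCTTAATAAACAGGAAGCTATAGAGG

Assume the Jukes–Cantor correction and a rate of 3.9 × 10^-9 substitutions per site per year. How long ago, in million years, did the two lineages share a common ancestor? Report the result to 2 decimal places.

77.39

The sequences differ at 17 of 41 sites, so p = 17/41 ≈ 0.414634.
d = −(3/4) ln(1 − 4p/3) = −0.75 ln(1 − 0.552845) = −0.75 ln(0.447155)
  = −0.75 × (-0.804850) = 0.603638 substitutions/site.
Under a molecular clock d = 2μt, so t = d/(2μ) = 0.603638 / (2 × 3.9 × 10^-9) = 77.39 million years.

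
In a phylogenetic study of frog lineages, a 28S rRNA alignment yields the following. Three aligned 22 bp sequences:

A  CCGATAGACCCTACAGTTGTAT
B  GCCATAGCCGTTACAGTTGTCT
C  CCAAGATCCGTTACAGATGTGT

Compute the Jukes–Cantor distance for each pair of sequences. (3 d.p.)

A–B: 6/22 sites differ → p ≈ 0.272727, d = −0.75 ln(1 − 0.363636) = 0.338988 ≈ 0.339.
A–C: 8/22 sites differ → p ≈ 0.363636, d = −0.75 ln(1 − 0.484848) = 0.497470 ≈ 0.497.
B–C: 6/22 sites differ → p ≈ 0.272727, d = −0.75 ln(1 − 0.363636) = 0.338988 ≈ 0.339.

d(A,B) = 0.339, d(A,C) = 0.497, d(B,C) = 0.339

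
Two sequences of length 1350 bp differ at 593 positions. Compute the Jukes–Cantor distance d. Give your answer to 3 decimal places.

0.661

p = 593/1350 ≈ 0.439259.
d = −(3/4) ln(1 − 4p/3) = −0.75 ln(1 − 0.585679) = −0.75 ln(0.414321)
  = −0.75 × (-0.881114) = 0.660836 substitutions/site.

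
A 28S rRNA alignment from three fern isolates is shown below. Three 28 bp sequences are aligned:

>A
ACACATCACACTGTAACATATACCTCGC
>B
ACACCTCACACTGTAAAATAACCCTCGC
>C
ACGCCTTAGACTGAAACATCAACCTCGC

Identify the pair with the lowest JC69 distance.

A and B

A–B: 4/28 differ, p = 0.143, d = 0.158.
A–C: 7/28 differ, p = 0.250, d = 0.304.
B–C: 7/28 differ, p = 0.250, d = 0.304.
The smallest distance is between A and B.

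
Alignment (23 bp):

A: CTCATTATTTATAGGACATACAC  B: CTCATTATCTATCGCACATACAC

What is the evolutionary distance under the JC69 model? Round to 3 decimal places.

0.143

The sequences differ at 3 of 23 sites (9, 13, 15), so p = 3/23 ≈ 0.130435.
d = −(3/4) ln(1 − 4p/3) = −0.75 ln(1 − 0.173913) = −0.75 ln(0.826087)
  = −0.75 × (-0.191055) = 0.143291 substitutions/site.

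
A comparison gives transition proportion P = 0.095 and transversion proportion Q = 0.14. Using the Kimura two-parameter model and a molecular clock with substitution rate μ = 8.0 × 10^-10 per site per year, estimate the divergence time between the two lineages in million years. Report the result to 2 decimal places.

176.48

Under the Kimura two-parameter model, d = −½ ln(1 − 2P − Q) − ¼ ln(1 − 2Q).
1 − 2P − Q = 0.67, giving −½ ln(0.67) = 0.200239.
1 − 2Q = 0.72, giving −¼ ln(0.72) = 0.082126.
d = 0.200239 + 0.082126 = 0.282365.
Under a molecular clock d = 2μt, so t = d/(2μ) = 0.282365 / (2 × 8.0 × 10^-10) = 176.48 million years.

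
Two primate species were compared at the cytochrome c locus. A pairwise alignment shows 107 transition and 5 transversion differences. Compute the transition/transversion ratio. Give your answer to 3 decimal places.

R = 107/5 = 21.400.

21.400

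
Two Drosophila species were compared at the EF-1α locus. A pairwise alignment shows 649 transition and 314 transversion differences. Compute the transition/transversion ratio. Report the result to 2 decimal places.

R = 649/314 = 2.066878… ≈ 2.07 (to 2 d.p.).

2.07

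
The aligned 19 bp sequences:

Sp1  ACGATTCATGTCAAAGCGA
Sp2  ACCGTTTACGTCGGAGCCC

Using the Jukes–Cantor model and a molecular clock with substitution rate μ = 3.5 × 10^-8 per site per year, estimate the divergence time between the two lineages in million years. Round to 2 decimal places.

The sequences differ at 8 of 19 sites (3, 4, 7, 9, 13, 14, 18, 19), so p = 8/19 ≈ 0.421053.
d = −(3/4) ln(1 − 4p/3) = −0.75 ln(1 − 0.561404) = −0.75 ln(0.438596)
  = −0.75 × (-0.824177) = 0.618133 substitutions/site.
Under a molecular clock d = 2μt, so t = d/(2μ) = 0.618133 / (2 × 3.5 × 10^-8) = 8.83 million years.

8.83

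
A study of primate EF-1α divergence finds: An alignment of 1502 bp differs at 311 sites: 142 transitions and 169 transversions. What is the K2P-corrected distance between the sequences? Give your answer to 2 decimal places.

0.24

P = 142/1502 ≈ 0.094541 and Q = 169/1502 ≈ 0.112517.
Under the Kimura two-parameter model, d = −½ ln(1 − 2P − Q) − ¼ ln(1 − 2Q).
1 − 2P − Q = 0.698401, giving −½ ln(0.698401) = 0.179481.
1 − 2Q = 0.774966, giving −¼ ln(0.774966) = 0.063734.
d = 0.179481 + 0.063734 = 0.243215.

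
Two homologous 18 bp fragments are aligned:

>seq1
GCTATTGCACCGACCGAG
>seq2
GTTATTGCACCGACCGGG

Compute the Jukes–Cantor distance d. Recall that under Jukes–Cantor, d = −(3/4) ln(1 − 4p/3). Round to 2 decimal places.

The sequences differ at 2 of 18 sites (2, 17), so p = 2/18 ≈ 0.111111.
d = −(3/4) ln(1 − 4p/3) = −0.75 ln(1 − 0.148148) = −0.75 ln(0.851852)
  = −0.75 × (-0.160342) = 0.120257 substitutions/site.

0.12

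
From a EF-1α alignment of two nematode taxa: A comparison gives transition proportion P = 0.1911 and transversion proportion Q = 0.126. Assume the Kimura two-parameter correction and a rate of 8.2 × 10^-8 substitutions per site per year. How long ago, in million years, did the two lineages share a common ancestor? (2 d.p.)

2.61

Under the Kimura two-parameter model, d = −½ ln(1 − 2P − Q) − ¼ ln(1 − 2Q).
1 − 2P − Q = 0.4918, giving −½ ln(0.4918) = 0.354842.
1 − 2Q = 0.748, giving −¼ ln(0.748) = 0.072588.
d = 0.354842 + 0.072588 = 0.427430.
Under a molecular clock d = 2μt, so t = d/(2μ) = 0.427430 / (2 × 8.2 × 10^-8) = 2.61 million years.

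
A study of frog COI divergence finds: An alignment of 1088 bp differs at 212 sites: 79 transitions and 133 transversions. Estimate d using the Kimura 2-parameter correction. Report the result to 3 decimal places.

0.226

P = 79/1088 ≈ 0.07261 and Q = 133/1088 ≈ 0.122243.
Under the Kimura two-parameter model, d = −½ ln(1 − 2P − Q) − ¼ ln(1 − 2Q).
1 − 2P − Q = 0.732537, giving −½ ln(0.732537) = 0.155621.
1 − 2Q = 0.755514, giving −¼ ln(0.755514) = 0.070089.
d = 0.155621 + 0.070089 = 0.225710.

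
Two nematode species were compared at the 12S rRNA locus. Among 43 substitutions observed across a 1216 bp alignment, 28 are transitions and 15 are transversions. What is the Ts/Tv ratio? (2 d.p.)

1.87

R = 28/15 = 1.866666… ≈ 1.87 (to 2 d.p.).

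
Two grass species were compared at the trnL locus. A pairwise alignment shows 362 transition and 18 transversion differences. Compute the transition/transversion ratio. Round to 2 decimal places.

20.11

R = 362/18 = 20.111111… ≈ 20.11 (to 2 d.p.).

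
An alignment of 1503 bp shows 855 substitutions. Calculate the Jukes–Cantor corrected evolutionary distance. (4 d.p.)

p = 855/1503 ≈ 0.568862.
d = −(3/4) ln(1 − 4p/3) = −0.75 ln(1 − 0.758483) = −0.75 ln(0.241517)
  = −0.75 × (-1.420815) = 1.065611 substitutions/site.

1.0656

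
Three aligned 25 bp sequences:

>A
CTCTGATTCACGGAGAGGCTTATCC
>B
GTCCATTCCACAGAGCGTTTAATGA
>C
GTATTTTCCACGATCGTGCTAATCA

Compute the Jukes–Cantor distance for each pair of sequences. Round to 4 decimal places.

A–B: 12/25 sites differ → p = 0.48, d = −0.75 ln(1 − 0.64) = 0.766238 ≈ 0.7662.
A–C: 12/25 sites differ → p = 0.48, d = −0.75 ln(1 − 0.64) = 0.766238 ≈ 0.7662.
B–C: 12/25 sites differ → p = 0.48, d = −0.75 ln(1 − 0.64) = 0.766238 ≈ 0.7662.

d(A,B) = 0.7662, d(A,C) = 0.7662, d(B,C) = 0.7662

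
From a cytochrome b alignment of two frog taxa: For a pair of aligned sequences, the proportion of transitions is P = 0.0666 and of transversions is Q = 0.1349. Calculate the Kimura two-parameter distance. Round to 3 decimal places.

Under the Kimura two-parameter model, d = −½ ln(1 − 2P − Q) − ¼ ln(1 − 2Q).
1 − 2P − Q = 0.7319, giving −½ ln(0.7319) = 0.156056.
1 − 2Q = 0.7302, giving −¼ ln(0.7302) = 0.078609.
d = 0.156056 + 0.078609 = 0.234665.

0.235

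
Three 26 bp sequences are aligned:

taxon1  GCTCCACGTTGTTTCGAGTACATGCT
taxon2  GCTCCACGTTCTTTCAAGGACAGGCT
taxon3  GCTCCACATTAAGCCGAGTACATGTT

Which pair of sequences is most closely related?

taxon1 and taxon2

taxon1–taxon2: 4/26 differ, p = 0.154, d = 0.172.
taxon1–taxon3: 6/26 differ, p = 0.231, d = 0.276.
taxon2–taxon3: 9/26 differ, p = 0.346, d = 0.464.
The smallest distance is between taxon1 and taxon2.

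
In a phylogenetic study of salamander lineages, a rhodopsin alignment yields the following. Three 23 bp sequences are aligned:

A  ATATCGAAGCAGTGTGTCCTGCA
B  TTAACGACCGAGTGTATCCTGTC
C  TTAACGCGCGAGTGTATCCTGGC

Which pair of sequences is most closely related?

B and C

A–B: 8/23 differ, p = 0.348, d = 0.467.
A–C: 9/23 differ, p = 0.391, d = 0.553.
B–C: 3/23 differ, p = 0.130, d = 0.143.
The smallest distance is between B and C.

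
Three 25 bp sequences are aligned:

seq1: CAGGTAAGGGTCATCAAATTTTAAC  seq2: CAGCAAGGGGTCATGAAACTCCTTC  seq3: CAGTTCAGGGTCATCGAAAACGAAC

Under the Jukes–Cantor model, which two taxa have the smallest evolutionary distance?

seq1 and seq3

seq1–seq2: 9/25 differ, p = 0.360, d = 0.490.
seq1–seq3: 7/25 differ, p = 0.280, d = 0.351.
seq2–seq3: 11/25 differ, p = 0.440, d = 0.663.
The smallest distance is between seq1 and seq3.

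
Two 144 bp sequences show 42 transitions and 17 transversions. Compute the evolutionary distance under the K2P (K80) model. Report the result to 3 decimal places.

0.672

P = 42/144 ≈ 0.291667 and Q = 17/144 ≈ 0.118056.
Under the Kimura two-parameter model, d = −½ ln(1 − 2P − Q) − ¼ ln(1 − 2Q).
1 − 2P − Q = 0.29861, giving −½ ln(0.29861) = 0.604308.
1 − 2Q = 0.763888, giving −¼ ln(0.763888) = 0.067334.
d = 0.604308 + 0.067334 = 0.671642.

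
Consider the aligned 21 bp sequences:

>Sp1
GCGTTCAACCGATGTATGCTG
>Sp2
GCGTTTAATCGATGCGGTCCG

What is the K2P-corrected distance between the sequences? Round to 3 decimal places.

0.476

Of 21 sites, 5 differences are transitions and 2 are transversions, so P = 5/21 ≈ 0.238095 and Q = 2/21 ≈ 0.095238.
Under the Kimura two-parameter model, d = −½ ln(1 − 2P − Q) − ¼ ln(1 − 2Q).
1 − 2P − Q = 0.428572, giving −½ ln(0.428572) = 0.423648.
1 − 2Q = 0.809524, giving −¼ ln(0.809524) = 0.052827.
d = 0.423648 + 0.052827 = 0.476475.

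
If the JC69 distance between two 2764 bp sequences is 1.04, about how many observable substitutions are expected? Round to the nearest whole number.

Invert JC69: p = (3/4)(1 − e^(−4d/3)) = 0.75 × (1 − e^(-1.386667)) = 0.75 × (1 − 0.249907) = 0.562570.
Expected differing sites = pL ≈ 0.562570 × 2764 = 1554.94348 ≈ 1555.

1555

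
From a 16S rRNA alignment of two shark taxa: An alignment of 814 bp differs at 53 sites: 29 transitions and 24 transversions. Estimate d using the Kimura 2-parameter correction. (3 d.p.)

0.068

P = 29/814 ≈ 0.035627 and Q = 24/814 ≈ 0.029484.
Under the Kimura two-parameter model, d = −½ ln(1 − 2P − Q) − ¼ ln(1 − 2Q).
1 − 2P − Q = 0.899262, giving −½ ln(0.899262) = 0.053090.
1 − 2Q = 0.941032, giving −¼ ln(0.941032) = 0.015195.
d = 0.053090 + 0.015195 = 0.068285.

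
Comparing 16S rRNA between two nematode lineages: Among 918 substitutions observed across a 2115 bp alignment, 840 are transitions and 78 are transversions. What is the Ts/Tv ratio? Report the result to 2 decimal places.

R = 840/78 = 10.769230… ≈ 10.77 (to 2 d.p.).

10.77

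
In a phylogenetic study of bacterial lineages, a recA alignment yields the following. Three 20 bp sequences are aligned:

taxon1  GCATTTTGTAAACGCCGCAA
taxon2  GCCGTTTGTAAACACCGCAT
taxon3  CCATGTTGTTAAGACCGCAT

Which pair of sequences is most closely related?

taxon1 and taxon2

taxon1–taxon2: 4/20 differ, p = 0.200, d = 0.233.
taxon1–taxon3: 6/20 differ, p = 0.300, d = 0.383.
taxon2–taxon3: 6/20 differ, p = 0.300, d = 0.383.
The smallest distance is between taxon1 and taxon2.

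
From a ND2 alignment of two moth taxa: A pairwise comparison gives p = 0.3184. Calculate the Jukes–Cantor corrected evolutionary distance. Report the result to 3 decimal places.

0.414

d = −(3/4) ln(1 − 4p/3) = −0.75 ln(1 − 0.424533) = −0.75 ln(0.575467)
  = −0.75 × (-0.552573) = 0.414430 substitutions/site.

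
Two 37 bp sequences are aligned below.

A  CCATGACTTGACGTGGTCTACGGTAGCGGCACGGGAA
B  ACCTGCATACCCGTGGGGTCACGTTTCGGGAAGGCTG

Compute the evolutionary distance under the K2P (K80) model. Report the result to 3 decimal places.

1.292

Of 37 sites, 1 differences are transitions and 18 are transversions, so P = 1/37 ≈ 0.027027 and Q = 18/37 ≈ 0.486486.
Under the Kimura two-parameter model, d = −½ ln(1 − 2P − Q) − ¼ ln(1 − 2Q).
1 − 2P − Q = 0.45946, giving −½ ln(0.45946) = 0.388852.
1 − 2Q = 0.027028, giving −¼ ln(0.027028) = 0.902720.
d = 0.388852 + 0.902720 = 1.291572.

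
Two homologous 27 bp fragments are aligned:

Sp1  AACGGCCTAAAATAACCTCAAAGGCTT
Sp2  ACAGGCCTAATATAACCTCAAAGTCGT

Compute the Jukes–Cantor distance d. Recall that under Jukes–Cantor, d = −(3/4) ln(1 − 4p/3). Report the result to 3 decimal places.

The sequences differ at 5 of 27 sites (2, 3, 11, 24, 26), so p = 5/27 ≈ 0.185185.
d = −(3/4) ln(1 − 4p/3) = −0.75 ln(1 − 0.246913) = −0.75 ln(0.753087)
  = −0.75 × (-0.283575) = 0.212681 substitutions/site.

0.213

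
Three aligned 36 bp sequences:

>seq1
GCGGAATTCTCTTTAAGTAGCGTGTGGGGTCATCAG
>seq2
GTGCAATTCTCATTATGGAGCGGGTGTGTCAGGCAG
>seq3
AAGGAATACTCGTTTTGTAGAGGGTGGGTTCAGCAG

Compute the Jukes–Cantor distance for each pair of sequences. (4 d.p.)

d(seq1,seq2) = 0.4408, d(seq1,seq3) = 0.3470, d(seq2,seq3) = 0.4408

seq1–seq2: 12/36 sites differ → p ≈ 0.333333, d = −0.75 ln(1 − 0.444444) = 0.440839 ≈ 0.4408.
seq1–seq3: 10/36 sites differ → p ≈ 0.277778, d = −0.75 ln(1 − 0.370371) = 0.346968 ≈ 0.3470.
seq2–seq3: 12/36 sites differ → p ≈ 0.333333, d = −0.75 ln(1 − 0.444444) = 0.440839 ≈ 0.4408.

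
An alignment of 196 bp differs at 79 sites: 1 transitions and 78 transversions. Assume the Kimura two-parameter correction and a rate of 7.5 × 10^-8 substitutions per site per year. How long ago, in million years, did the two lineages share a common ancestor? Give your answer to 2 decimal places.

4.40

P = 1/196 ≈ 0.005102 and Q = 78/196 ≈ 0.397959.
Under the Kimura two-parameter model, d = −½ ln(1 − 2P − Q) − ¼ ln(1 − 2Q).
1 − 2P − Q = 0.591837, giving −½ ln(0.591837) = 0.262262.
1 − 2Q = 0.204082, giving −¼ ln(0.204082) = 0.397308.
d = 0.262262 + 0.397308 = 0.659570.
Under a molecular clock d = 2μt, so t = d/(2μ) = 0.659570 / (2 × 7.5 × 10^-8) = 4.40 million years.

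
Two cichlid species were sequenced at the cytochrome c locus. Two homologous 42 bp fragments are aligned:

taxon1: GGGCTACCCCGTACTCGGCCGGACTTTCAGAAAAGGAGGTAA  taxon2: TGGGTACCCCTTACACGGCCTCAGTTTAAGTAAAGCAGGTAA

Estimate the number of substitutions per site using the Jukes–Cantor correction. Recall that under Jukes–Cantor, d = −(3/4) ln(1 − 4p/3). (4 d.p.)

The sequences differ at 10 of 42 sites (1, 4, 11, 15, 21, 22, 24, 28, 31, 36), so p = 10/42 ≈ 0.238095.
d = −(3/4) ln(1 − 4p/3) = −0.75 ln(1 − 0.31746) = −0.75 ln(0.68254)
  = −0.75 × (-0.381934) = 0.286451 substitutions/site.

0.2865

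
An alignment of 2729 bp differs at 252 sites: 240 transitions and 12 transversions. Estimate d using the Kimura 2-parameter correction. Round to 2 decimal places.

0.10

P = 240/2729 ≈ 0.087944 and Q = 12/2729 ≈ 0.004397.
Under the Kimura two-parameter model, d = −½ ln(1 − 2P − Q) − ¼ ln(1 − 2Q).
1 − 2P − Q = 0.819715, giving −½ ln(0.819715) = 0.099399.
1 − 2Q = 0.991206, giving −¼ ln(0.991206) = 0.002208.
d = 0.099399 + 0.002208 = 0.101607.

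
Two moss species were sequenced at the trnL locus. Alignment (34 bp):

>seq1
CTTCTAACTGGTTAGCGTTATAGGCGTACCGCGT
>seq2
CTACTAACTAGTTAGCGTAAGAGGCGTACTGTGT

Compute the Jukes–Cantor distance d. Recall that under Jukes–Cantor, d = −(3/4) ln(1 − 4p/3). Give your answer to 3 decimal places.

0.201

The sequences differ at 6 of 34 sites (3, 10, 19, 21, 30, 32), so p = 6/34 ≈ 0.176471.
d = −(3/4) ln(1 − 4p/3) = −0.75 ln(1 − 0.235295) = −0.75 ln(0.764705)
  = −0.75 × (-0.268265) = 0.201199 substitutions/site.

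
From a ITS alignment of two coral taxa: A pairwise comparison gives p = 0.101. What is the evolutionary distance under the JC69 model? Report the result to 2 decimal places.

d = −(3/4) ln(1 − 4p/3) = −0.75 ln(1 − 0.134667) = −0.75 ln(0.865333)
  = −0.75 × (-0.144641) = 0.108481 substitutions/site.

0.11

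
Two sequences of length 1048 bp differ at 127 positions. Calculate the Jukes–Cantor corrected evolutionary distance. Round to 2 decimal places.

0.13

p = 127/1048 ≈ 0.121183.
d = −(3/4) ln(1 − 4p/3) = −0.75 ln(1 − 0.161577) = −0.75 ln(0.838423)
  = −0.75 × (-0.176233) = 0.132175 substitutions/site.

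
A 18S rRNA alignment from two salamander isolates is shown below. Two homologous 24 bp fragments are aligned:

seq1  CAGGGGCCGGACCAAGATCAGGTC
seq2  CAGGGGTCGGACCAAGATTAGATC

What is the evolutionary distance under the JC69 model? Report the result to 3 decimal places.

The sequences differ at 3 of 24 sites (7, 19, 22), so p = 3/24 = 0.125.
d = −(3/4) ln(1 − 4p/3) = −0.75 ln(1 − 0.166667) = −0.75 ln(0.833333)
  = −0.75 × (-0.182322) = 0.136742 substitutions/site.

0.137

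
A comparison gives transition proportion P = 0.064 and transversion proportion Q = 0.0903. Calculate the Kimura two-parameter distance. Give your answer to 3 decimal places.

Under the Kimura two-parameter model, d = −½ ln(1 − 2P − Q) − ¼ ln(1 − 2Q).
1 − 2P − Q = 0.7817, giving −½ ln(0.7817) = 0.123142.
1 − 2Q = 0.8194, giving −¼ ln(0.8194) = 0.049796.
d = 0.123142 + 0.049796 = 0.172938.

0.173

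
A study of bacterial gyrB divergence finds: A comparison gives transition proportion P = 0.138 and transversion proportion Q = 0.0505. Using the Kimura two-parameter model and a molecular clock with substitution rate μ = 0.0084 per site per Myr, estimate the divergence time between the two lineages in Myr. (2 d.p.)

Under the Kimura two-parameter model, d = −½ ln(1 − 2P − Q) − ¼ ln(1 − 2Q).
1 − 2P − Q = 0.6735, giving −½ ln(0.6735) = 0.197634.
1 − 2Q = 0.899, giving −¼ ln(0.899) = 0.026618.
d = 0.197634 + 0.026618 = 0.224252.
Under a molecular clock d = 2μt, so t = d/(2μ) = 0.224252 / (2 × 0.0084) = 13.35 Myr.

13.35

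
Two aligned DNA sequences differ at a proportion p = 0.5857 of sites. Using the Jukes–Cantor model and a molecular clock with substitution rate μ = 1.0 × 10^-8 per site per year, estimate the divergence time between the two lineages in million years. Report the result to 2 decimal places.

56.94

d = −(3/4) ln(1 − 4p/3) = −0.75 ln(1 − 0.780933) = −0.75 ln(0.219067)
  = −0.75 × (-1.518378) = 1.138784 substitutions/site.
Under a molecular clock d = 2μt, so t = d/(2μ) = 1.138784 / (2 × 1.0 × 10^-8) = 56.94 million years.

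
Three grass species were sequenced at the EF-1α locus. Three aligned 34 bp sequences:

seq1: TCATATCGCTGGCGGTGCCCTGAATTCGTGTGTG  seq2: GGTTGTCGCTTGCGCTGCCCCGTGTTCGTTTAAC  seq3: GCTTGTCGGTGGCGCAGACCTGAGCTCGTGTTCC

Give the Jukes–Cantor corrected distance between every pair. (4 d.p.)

d(seq1,seq2) = 0.5347, d(seq1,seq3) = 0.4770, d(seq2,seq3) = 0.4234

seq1–seq2: 13/34 sites differ → p ≈ 0.382353, d = −0.75 ln(1 − 0.509804) = 0.534712 ≈ 0.5347.
seq1–seq3: 12/34 sites differ → p ≈ 0.352941, d = −0.75 ln(1 − 0.470588) = 0.476991 ≈ 0.4770.
seq2–seq3: 11/34 sites differ → p ≈ 0.323529, d = −0.75 ln(1 − 0.431372) = 0.423397 ≈ 0.4234.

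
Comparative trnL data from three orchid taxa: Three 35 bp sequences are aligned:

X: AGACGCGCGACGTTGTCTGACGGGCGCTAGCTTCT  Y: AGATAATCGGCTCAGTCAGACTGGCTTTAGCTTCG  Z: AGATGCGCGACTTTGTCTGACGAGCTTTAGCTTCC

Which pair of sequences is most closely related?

X and Z

X–Y: 13/35 differ, p = 0.371, d = 0.513.
X–Z: 6/35 differ, p = 0.171, d = 0.195.
Y–Z: 10/35 differ, p = 0.286, d = 0.360.
The smallest distance is between X and Z.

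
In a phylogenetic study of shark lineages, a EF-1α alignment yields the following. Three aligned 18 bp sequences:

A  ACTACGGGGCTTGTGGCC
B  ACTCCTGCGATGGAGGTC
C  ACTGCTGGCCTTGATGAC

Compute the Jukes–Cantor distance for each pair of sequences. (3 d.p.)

A–B: 7/18 sites differ → p ≈ 0.388889, d = −0.75 ln(1 − 0.518519) = 0.548166 ≈ 0.548.
A–C: 6/18 sites differ → p ≈ 0.333333, d = −0.75 ln(1 − 0.444444) = 0.440839 ≈ 0.441.
B–C: 7/18 sites differ → p ≈ 0.388889, d = −0.75 ln(1 − 0.518519) = 0.548166 ≈ 0.548.

d(A,B) = 0.548, d(A,C) = 0.441, d(B,C) = 0.548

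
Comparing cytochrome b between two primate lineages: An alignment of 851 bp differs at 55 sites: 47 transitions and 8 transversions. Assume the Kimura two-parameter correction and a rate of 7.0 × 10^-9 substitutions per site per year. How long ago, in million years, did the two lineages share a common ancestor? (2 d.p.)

4.90

P = 47/851 ≈ 0.055229 and Q = 8/851 ≈ 0.009401.
Under the Kimura two-parameter model, d = −½ ln(1 − 2P − Q) − ¼ ln(1 − 2Q).
1 − 2P − Q = 0.880141, giving −½ ln(0.880141) = 0.063837.
1 − 2Q = 0.981198, giving −¼ ln(0.981198) = 0.004745.
d = 0.063837 + 0.004745 = 0.068582.
Under a molecular clock d = 2μt, so t = d/(2μ) = 0.068582 / (2 × 7.0 × 10^-9) = 4.90 million years.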